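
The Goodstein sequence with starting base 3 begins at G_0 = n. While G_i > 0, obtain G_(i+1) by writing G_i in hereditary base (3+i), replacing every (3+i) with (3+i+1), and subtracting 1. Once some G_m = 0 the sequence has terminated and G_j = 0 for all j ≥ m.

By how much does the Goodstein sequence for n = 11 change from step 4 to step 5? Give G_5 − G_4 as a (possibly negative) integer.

base 3: 11 = 3^2 + 2; at 4: 4^2 + 2 = 18; next = 17
base 4: 17 = 4^2 + 1; at 5: 5^2 + 1 = 26; next = 25
base 5: 25 = 5^2; at 6: 6^2 = 36; next = 35
base 6: 35 = 5·6 + 5; at 7: 5·7 + 5 = 40; next = 39
base 7: 39 = 5·7 + 4; at 8: 5·8 + 4 = 44; next = 43

4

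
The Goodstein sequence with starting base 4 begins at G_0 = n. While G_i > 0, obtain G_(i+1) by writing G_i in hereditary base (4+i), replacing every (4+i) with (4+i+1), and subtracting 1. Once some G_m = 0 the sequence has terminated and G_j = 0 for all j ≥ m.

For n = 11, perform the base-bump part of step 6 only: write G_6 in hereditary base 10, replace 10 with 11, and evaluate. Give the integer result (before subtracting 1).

11 —HB4→ 2·4 + 3 —bump→ 2·5 + 3 = 13 —(−1)→ 12
12 —HB5→ 2·5 + 2 —bump→ 2·6 + 2 = 14 —(−1)→ 13
13 —HB6→ 2·6 + 1 —bump→ 2·7 + 1 = 15 —(−1)→ 14
14 —HB7→ 2·7 —bump→ 2·8 = 16 —(−1)→ 15
15 —HB8→ 8 + 7 —bump→ 9 + 7 = 16 —(−1)→ 15
15 —HB9→ 9 + 6 —bump→ 10 + 6 = 16 —(−1)→ 15
15 —HB10→ 10 + 5 —bump→ 11 + 5 = 16 —(−1)→ 15

16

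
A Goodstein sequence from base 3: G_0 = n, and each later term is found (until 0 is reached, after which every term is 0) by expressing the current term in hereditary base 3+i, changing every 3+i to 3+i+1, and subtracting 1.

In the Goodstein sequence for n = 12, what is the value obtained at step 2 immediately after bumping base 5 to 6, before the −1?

38

[0] 12 ≡ 3^2 + 3 (base 3). Lift 4: 20. −1: 19.
[1] 19 ≡ 4^2 + 3 (base 4). Lift 5: 28. −1: 27.
[2] 27 ≡ 5^2 + 2 (base 5). Lift 6: 38. −1: 37.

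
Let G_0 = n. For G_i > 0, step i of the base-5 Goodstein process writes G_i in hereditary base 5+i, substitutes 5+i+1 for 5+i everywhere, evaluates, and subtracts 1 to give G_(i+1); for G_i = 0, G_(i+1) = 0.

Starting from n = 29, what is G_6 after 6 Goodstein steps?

107

[0] 29 ≡ 5^2 + 4 (base 5). Lift 6: 40. −1: 39.
[1] 39 ≡ 6^2 + 3 (base 6). Lift 7: 52. −1: 51.
[2] 51 ≡ 7^2 + 2 (base 7). Lift 8: 66. −1: 65.
[3] 65 ≡ 8^2 + 1 (base 8). Lift 9: 82. −1: 81.
[4] 81 ≡ 9^2 (base 9). Lift 10: 100. −1: 99.
[5] 99 ≡ 9·10 + 9 (base 10). Lift 11: 108. −1: 107.
[6] 107 ≡ 9·11 + 8 (base 11). Lift 12: 116. −1: 115.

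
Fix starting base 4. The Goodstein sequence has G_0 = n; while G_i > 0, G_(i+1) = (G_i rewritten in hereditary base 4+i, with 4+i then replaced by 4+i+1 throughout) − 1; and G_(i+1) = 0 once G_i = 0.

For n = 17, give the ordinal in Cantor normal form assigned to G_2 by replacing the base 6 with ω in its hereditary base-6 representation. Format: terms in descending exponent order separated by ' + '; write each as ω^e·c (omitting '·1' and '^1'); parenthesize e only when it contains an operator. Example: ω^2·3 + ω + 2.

G_0 = 17. HB_4(17) = 4^2 + 1. Bump = 26. G_1 = 25.
G_1 = 25. HB_5(25) = 5^2. Bump = 36. G_2 = 35.

ω·5 + 5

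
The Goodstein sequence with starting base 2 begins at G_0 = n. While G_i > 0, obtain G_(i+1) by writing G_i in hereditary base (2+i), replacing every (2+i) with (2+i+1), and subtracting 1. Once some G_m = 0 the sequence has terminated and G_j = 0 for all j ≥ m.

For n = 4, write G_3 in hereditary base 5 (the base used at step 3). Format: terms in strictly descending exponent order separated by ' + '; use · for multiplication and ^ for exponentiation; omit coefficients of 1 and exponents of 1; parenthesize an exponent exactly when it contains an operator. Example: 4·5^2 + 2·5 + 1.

2·5^2 + 2·5

base 2: 4 = 2^2; at 3: 3^3 = 27; next = 26
base 3: 26 = 2·3^2 + 2·3 + 2; at 4: 2·4^2 + 2·4 + 2 = 42; next = 41
base 4: 41 = 2·4^2 + 2·4 + 1; at 5: 2·5^2 + 2·5 + 1 = 61; next = 60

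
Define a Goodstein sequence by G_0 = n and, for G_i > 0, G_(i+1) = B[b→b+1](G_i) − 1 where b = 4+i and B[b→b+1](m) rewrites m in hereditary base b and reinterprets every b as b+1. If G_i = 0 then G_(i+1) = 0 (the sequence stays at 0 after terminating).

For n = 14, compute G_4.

G_0 = 14. HB_4(14) = 3·4 + 2. Bump = 17. G_1 = 16.
G_1 = 16. HB_5(16) = 3·5 + 1. Bump = 19. G_2 = 18.
G_2 = 18. HB_6(18) = 3·6. Bump = 21. G_3 = 20.
G_3 = 20. HB_7(20) = 2·7 + 6. Bump = 22. G_4 = 21.
G_4 = 21. HB_8(21) = 2·8 + 5. Bump = 23. G_5 = 22.

21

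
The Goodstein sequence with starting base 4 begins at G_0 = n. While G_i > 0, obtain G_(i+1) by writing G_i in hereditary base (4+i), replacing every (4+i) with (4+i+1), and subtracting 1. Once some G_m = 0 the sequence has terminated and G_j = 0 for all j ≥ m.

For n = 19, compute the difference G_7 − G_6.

6

(0) 19|_4 = 4^2 + 3 ↦ 5^2 + 3|_5 = 28 ⇒ 27
(1) 27|_5 = 5^2 + 2 ↦ 6^2 + 2|_6 = 38 ⇒ 37
(2) 37|_6 = 6^2 + 1 ↦ 7^2 + 1|_7 = 50 ⇒ 49
(3) 49|_7 = 7^2 ↦ 8^2|_8 = 64 ⇒ 63
(4) 63|_8 = 7·8 + 7 ↦ 7·9 + 7|_9 = 70 ⇒ 69
(5) 69|_9 = 7·9 + 6 ↦ 7·10 + 6|_10 = 76 ⇒ 75
(6) 75|_10 = 7·10 + 5 ↦ 7·11 + 5|_11 = 82 ⇒ 81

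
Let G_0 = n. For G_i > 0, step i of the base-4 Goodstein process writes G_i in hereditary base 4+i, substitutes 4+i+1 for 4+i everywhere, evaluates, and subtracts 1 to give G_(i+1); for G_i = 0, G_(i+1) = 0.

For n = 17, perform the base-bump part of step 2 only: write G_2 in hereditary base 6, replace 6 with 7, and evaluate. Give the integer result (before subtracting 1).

G_0=17  [base 4] 4^2 + 1  →[4↦5]→  5^2 + 1 = 26  −1 ⇒ G_1=25
G_1=25  [base 5] 5^2  →[5↦6]→  6^2 = 36  −1 ⇒ G_2=35
G_2=35  [base 6] 5·6 + 5  →[6↦7]→  5·7 + 5 = 40  −1 ⇒ G_3=39

40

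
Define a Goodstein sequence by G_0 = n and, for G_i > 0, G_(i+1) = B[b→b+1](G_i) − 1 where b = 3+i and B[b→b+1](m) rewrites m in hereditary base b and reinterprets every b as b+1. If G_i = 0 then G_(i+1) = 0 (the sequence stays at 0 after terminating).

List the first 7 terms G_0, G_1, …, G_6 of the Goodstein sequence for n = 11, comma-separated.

11, 17, 25, 35, 39, 43, 47

11 —HB3→ 3^2 + 2 —bump→ 4^2 + 2 = 18 —(−1)→ 17
17 —HB4→ 4^2 + 1 —bump→ 5^2 + 1 = 26 —(−1)→ 25
25 —HB5→ 5^2 —bump→ 6^2 = 36 —(−1)→ 35
35 —HB6→ 5·6 + 5 —bump→ 5·7 + 5 = 40 —(−1)→ 39
39 —HB7→ 5·7 + 4 —bump→ 5·8 + 4 = 44 —(−1)→ 43
43 —HB8→ 5·8 + 3 —bump→ 5·9 + 3 = 48 —(−1)→ 47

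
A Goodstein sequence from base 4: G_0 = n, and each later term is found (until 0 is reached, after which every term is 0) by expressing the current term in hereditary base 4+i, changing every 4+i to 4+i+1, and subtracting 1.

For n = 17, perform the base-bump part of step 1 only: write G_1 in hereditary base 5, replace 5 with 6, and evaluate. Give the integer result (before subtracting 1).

step 0: 17 = 4^2 + 1; sub 5 for 4: 5^2 + 1; = 26; G_1 = 26−1 = 25
step 1: 25 = 5^2; sub 6 for 5: 6^2; = 36; G_2 = 36−1 = 35

36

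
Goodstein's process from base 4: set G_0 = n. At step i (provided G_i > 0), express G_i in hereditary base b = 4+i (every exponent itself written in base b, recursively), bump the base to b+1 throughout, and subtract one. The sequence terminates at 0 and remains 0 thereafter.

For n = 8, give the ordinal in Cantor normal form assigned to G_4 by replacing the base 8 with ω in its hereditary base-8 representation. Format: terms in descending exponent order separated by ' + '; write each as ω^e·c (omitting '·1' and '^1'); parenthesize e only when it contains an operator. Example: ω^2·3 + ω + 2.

ω + 1

base 4: 8 = 2·4; at 5: 2·5 = 10; next = 9
base 5: 9 = 5 + 4; at 6: 6 + 4 = 10; next = 9
base 6: 9 = 6 + 3; at 7: 7 + 3 = 10; next = 9
base 7: 9 = 7 + 2; at 8: 8 + 2 = 10; next = 9
base 8: 9 = 8 + 1; at 9: 9 + 1 = 10; next = 9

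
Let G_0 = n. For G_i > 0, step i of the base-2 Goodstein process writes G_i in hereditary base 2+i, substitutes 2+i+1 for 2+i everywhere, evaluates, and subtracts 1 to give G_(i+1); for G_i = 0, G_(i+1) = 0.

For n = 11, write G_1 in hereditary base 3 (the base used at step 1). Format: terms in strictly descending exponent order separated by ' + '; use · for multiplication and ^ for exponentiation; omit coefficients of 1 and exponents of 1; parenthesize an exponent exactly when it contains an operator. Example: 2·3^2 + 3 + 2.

G_0 = 11. HB_2(11) = 2^(2 + 1) + 2 + 1. Bump = 85. G_1 = 84.
G_1 = 84. HB_3(84) = 3^(3 + 1) + 3. Bump = 1028. G_2 = 1027.

3^(3 + 1) + 3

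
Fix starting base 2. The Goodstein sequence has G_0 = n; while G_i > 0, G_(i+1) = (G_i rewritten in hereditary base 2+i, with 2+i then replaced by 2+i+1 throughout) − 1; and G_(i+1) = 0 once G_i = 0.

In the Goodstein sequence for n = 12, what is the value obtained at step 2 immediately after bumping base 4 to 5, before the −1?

(0) 12|_2 = 2^(2 + 1) + 2^2 ↦ 3^(3 + 1) + 3^3|_3 = 108 ⇒ 107
(1) 107|_3 = 3^(3 + 1) + 2·3^2 + 2·3 + 2 ↦ 4^(4 + 1) + 2·4^2 + 2·4 + 2|_4 = 1066 ⇒ 1065
(2) 1065|_4 = 4^(4 + 1) + 2·4^2 + 2·4 + 1 ↦ 5^(5 + 1) + 2·5^2 + 2·5 + 1|_5 = 15686 ⇒ 15685

15686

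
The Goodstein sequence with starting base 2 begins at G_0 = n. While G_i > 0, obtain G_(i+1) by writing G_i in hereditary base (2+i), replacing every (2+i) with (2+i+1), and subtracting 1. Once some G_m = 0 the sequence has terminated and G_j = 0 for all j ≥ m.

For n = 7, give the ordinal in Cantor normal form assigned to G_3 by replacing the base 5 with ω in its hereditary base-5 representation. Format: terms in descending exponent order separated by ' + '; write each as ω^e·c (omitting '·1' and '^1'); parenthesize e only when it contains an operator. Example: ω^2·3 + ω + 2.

ω^ω + 2

base 2: 7 = 2^2 + 2 + 1; at 3: 3^3 + 3 + 1 = 31; next = 30
base 3: 30 = 3^3 + 3; at 4: 4^4 + 4 = 260; next = 259
base 4: 259 = 4^4 + 3; at 5: 5^5 + 3 = 3128; next = 3127
base 5: 3127 = 5^5 + 2; at 6: 6^6 + 2 = 46658; next = 46657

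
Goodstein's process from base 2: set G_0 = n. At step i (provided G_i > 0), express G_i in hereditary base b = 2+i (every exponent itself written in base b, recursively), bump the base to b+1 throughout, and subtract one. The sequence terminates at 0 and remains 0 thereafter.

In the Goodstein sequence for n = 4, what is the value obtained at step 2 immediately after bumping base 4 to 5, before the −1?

[0] 4 ≡ 2^2 (base 2). Lift 3: 27. −1: 26.
[1] 26 ≡ 2·3^2 + 2·3 + 2 (base 3). Lift 4: 42. −1: 41.

61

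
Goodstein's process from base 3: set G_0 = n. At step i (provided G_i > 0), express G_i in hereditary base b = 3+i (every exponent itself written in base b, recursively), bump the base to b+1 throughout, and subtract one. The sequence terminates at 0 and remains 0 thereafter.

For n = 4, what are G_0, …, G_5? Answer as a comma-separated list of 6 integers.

i=0: 4 = 3 + 1 (b=3); 3→4: 4 + 1 = 5; 5−1 = 4
i=1: 4 = 4 (b=4); 4→5: 5 = 5; 5−1 = 4
i=2: 4 = 4 (b=5); 5→6: 4 = 4; 4−1 = 3
i=3: 3 = 3 (b=6); 6→7: 3 = 3; 3−1 = 2
i=4: 2 = 2 (b=7); 7→8: 2 = 2; 2−1 = 1

4, 4, 4, 3, 2, 1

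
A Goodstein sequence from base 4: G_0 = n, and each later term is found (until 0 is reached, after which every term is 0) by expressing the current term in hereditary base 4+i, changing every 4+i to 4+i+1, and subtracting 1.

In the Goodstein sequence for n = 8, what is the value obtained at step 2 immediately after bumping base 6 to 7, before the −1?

10

base 4: 8 = 2·4; at 5: 2·5 = 10; next = 9
base 5: 9 = 5 + 4; at 6: 6 + 4 = 10; next = 9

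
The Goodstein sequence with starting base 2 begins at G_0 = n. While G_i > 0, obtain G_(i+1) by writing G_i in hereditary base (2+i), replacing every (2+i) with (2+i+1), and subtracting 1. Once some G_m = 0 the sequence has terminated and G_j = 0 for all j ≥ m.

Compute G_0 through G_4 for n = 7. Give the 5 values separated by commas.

7, 30, 259, 3127, 46657

G_0 = 7. HB_2(7) = 2^2 + 2 + 1. Bump = 31. G_1 = 30.
G_1 = 30. HB_3(30) = 3^3 + 3. Bump = 260. G_2 = 259.
G_2 = 259. HB_4(259) = 4^4 + 3. Bump = 3128. G_3 = 3127.
G_3 = 3127. HB_5(3127) = 5^5 + 2. Bump = 46658. G_4 = 46657.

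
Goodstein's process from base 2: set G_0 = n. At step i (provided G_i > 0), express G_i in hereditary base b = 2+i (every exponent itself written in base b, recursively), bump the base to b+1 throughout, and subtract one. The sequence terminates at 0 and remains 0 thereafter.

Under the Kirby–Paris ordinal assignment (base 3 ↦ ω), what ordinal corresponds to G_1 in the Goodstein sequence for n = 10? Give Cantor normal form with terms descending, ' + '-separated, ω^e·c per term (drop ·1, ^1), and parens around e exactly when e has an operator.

i=0: 10 = 2^(2 + 1) + 2 (b=2); 2→3: 3^(3 + 1) + 3 = 84; 84−1 = 83
i=1: 83 = 3^(3 + 1) + 2 (b=3); 3→4: 4^(4 + 1) + 2 = 1026; 1026−1 = 1025

ω^(ω + 1) + 2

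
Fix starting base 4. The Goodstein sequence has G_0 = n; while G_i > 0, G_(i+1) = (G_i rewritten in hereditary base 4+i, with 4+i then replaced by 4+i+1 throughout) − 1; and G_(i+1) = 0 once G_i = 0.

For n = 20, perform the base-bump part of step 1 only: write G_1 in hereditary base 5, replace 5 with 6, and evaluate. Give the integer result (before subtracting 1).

[0] 20 ≡ 4^2 + 4 (base 4). Lift 5: 30. −1: 29.
[1] 29 ≡ 5^2 + 4 (base 5). Lift 6: 40. −1: 39.

40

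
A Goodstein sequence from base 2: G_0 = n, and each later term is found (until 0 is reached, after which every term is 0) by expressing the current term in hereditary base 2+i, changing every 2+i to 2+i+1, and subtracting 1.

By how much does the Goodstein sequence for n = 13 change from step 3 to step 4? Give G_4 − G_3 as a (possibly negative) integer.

264619

(0) 13|_2 = 2^(2 + 1) + 2^2 + 1 ↦ 3^(3 + 1) + 3^3 + 1|_3 = 109 ⇒ 108
(1) 108|_3 = 3^(3 + 1) + 3^3 ↦ 4^(4 + 1) + 4^4|_4 = 1280 ⇒ 1279
(2) 1279|_4 = 4^(4 + 1) + 3·4^3 + 3·4^2 + 3·4 + 3 ↦ 5^(5 + 1) + 3·5^3 + 3·5^2 + 3·5 + 3|_5 = 16093 ⇒ 16092
(3) 16092|_5 = 5^(5 + 1) + 3·5^3 + 3·5^2 + 3·5 + 2 ↦ 6^(6 + 1) + 3·6^3 + 3·6^2 + 3·6 + 2|_6 = 280712 ⇒ 280711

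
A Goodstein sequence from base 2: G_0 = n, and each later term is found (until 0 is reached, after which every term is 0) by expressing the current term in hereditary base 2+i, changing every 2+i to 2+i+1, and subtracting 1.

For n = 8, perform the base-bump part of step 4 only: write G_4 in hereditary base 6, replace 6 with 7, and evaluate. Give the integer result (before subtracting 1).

1647196

(0) 8|_2 = 2^(2 + 1) ↦ 3^(3 + 1)|_3 = 81 ⇒ 80
(1) 80|_3 = 2·3^3 + 2·3^2 + 2·3 + 2 ↦ 2·4^4 + 2·4^2 + 2·4 + 2|_4 = 554 ⇒ 553
(2) 553|_4 = 2·4^4 + 2·4^2 + 2·4 + 1 ↦ 2·5^5 + 2·5^2 + 2·5 + 1|_5 = 6311 ⇒ 6310
(3) 6310|_5 = 2·5^5 + 2·5^2 + 2·5 ↦ 2·6^6 + 2·6^2 + 2·6|_6 = 93396 ⇒ 93395
(4) 93395|_6 = 2·6^6 + 2·6^2 + 6 + 5 ↦ 2·7^7 + 2·7^2 + 7 + 5|_7 = 1647196 ⇒ 1647195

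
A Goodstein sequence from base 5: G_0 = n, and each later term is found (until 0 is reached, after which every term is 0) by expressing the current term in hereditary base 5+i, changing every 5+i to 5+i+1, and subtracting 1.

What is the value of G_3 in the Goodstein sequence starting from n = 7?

7

i=0: 7 = 5 + 2 (b=5); 5→6: 6 + 2 = 8; 8−1 = 7
i=1: 7 = 6 + 1 (b=6); 6→7: 7 + 1 = 8; 8−1 = 7
i=2: 7 = 7 (b=7); 7→8: 8 = 8; 8−1 = 7
i=3: 7 = 7 (b=8); 8→9: 7 = 7; 7−1 = 6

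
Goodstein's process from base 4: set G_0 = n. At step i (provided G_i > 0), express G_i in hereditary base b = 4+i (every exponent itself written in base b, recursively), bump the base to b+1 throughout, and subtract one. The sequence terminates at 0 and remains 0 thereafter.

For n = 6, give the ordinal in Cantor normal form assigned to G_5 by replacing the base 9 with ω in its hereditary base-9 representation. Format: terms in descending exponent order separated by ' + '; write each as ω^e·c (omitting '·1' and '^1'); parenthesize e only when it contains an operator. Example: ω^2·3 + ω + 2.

step 0: 6 = 4 + 2; sub 5 for 4: 5 + 2; = 7; G_1 = 7−1 = 6
step 1: 6 = 5 + 1; sub 6 for 5: 6 + 1; = 7; G_2 = 7−1 = 6
step 2: 6 = 6; sub 7 for 6: 7; = 7; G_3 = 7−1 = 6
step 3: 6 = 6; sub 8 for 7: 6; = 6; G_4 = 6−1 = 5
step 4: 5 = 5; sub 9 for 8: 5; = 5; G_5 = 5−1 = 4

4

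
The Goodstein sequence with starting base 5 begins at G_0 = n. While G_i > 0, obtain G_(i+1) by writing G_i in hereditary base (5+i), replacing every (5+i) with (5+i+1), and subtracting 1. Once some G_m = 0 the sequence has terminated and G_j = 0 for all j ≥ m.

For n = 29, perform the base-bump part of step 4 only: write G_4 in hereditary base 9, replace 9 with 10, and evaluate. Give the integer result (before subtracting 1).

G_0=29  [base 5] 5^2 + 4  →[5↦6]→  6^2 + 4 = 40  −1 ⇒ G_1=39
G_1=39  [base 6] 6^2 + 3  →[6↦7]→  7^2 + 3 = 52  −1 ⇒ G_2=51
G_2=51  [base 7] 7^2 + 2  →[7↦8]→  8^2 + 2 = 66  −1 ⇒ G_3=65
G_3=65  [base 8] 8^2 + 1  →[8↦9]→  9^2 + 1 = 82  −1 ⇒ G_4=81

100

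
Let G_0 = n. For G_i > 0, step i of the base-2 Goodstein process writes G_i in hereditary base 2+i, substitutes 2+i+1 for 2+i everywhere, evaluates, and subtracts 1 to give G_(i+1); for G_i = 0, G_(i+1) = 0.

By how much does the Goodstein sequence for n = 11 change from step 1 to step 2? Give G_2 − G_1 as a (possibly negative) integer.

base 2: 11 = 2^(2 + 1) + 2 + 1; at 3: 3^(3 + 1) + 3 + 1 = 85; next = 84
base 3: 84 = 3^(3 + 1) + 3; at 4: 4^(4 + 1) + 4 = 1028; next = 1027

943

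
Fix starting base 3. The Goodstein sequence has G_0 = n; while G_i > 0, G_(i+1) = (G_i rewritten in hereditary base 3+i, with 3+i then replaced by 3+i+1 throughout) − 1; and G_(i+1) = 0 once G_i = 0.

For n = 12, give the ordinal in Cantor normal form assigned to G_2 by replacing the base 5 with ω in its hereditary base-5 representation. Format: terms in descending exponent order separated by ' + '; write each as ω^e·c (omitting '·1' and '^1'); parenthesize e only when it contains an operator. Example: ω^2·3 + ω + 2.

ω^2 + 2

(0) 12|_3 = 3^2 + 3 ↦ 4^2 + 4|_4 = 20 ⇒ 19
(1) 19|_4 = 4^2 + 3 ↦ 5^2 + 3|_5 = 28 ⇒ 27
(2) 27|_5 = 5^2 + 2 ↦ 6^2 + 2|_6 = 38 ⇒ 37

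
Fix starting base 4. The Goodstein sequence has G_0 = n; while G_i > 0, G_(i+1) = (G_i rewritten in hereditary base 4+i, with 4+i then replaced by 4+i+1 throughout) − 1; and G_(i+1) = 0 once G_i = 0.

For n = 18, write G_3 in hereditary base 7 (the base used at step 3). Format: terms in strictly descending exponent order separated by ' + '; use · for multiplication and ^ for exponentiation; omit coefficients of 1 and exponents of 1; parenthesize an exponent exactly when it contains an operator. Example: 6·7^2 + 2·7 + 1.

base 4: 18 = 4^2 + 2; at 5: 5^2 + 2 = 27; next = 26
base 5: 26 = 5^2 + 1; at 6: 6^2 + 1 = 37; next = 36
base 6: 36 = 6^2; at 7: 7^2 = 49; next = 48
base 7: 48 = 6·7 + 6; at 8: 6·8 + 6 = 54; next = 53

6·7 + 6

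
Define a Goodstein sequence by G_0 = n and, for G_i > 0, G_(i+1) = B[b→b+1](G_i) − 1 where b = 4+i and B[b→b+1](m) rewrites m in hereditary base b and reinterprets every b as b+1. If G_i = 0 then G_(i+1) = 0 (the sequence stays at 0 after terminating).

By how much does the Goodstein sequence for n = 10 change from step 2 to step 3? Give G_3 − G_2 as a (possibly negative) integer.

10 —HB4→ 2·4 + 2 —bump→ 2·5 + 2 = 12 —(−1)→ 11
11 —HB5→ 2·5 + 1 —bump→ 2·6 + 1 = 13 —(−1)→ 12
12 —HB6→ 2·6 —bump→ 2·7 = 14 —(−1)→ 13

1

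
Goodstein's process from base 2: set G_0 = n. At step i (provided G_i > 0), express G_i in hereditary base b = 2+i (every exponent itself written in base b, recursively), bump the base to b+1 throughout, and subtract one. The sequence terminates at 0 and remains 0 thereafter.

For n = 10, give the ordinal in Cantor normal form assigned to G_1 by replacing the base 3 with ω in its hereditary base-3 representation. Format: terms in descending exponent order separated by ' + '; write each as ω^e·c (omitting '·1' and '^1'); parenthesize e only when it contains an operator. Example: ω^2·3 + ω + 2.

ω^(ω + 1) + 2

G_0 = 10. HB_2(10) = 2^(2 + 1) + 2. Bump = 84. G_1 = 83.
G_1 = 83. HB_3(83) = 3^(3 + 1) + 2. Bump = 1026. G_2 = 1025.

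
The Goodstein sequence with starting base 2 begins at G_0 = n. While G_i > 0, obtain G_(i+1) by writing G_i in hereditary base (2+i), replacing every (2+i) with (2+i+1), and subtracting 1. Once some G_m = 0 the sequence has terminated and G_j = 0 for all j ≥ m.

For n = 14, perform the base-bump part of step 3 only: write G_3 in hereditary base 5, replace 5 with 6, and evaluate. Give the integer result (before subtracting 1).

326592

[0] 14 ≡ 2^(2 + 1) + 2^2 + 2 (base 2). Lift 3: 111. −1: 110.
[1] 110 ≡ 3^(3 + 1) + 3^3 + 2 (base 3). Lift 4: 1282. −1: 1281.
[2] 1281 ≡ 4^(4 + 1) + 4^4 + 1 (base 4). Lift 5: 18751. −1: 18750.
[3] 18750 ≡ 5^(5 + 1) + 5^5 (base 5). Lift 6: 326592. −1: 326591.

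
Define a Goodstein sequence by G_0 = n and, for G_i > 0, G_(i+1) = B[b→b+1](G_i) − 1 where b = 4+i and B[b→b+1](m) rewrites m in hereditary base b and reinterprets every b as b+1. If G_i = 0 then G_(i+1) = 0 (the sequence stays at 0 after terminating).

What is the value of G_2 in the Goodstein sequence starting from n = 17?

35

(0) 17|_4 = 4^2 + 1 ↦ 5^2 + 1|_5 = 26 ⇒ 25
(1) 25|_5 = 5^2 ↦ 6^2|_6 = 36 ⇒ 35
(2) 35|_6 = 5·6 + 5 ↦ 5·7 + 5|_7 = 40 ⇒ 39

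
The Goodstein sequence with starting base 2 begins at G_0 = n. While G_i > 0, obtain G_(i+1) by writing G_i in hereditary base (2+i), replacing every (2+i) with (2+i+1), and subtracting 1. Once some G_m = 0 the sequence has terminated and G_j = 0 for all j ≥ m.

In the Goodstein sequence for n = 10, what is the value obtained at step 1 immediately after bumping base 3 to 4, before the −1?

step 0: 10 = 2^(2 + 1) + 2; sub 3 for 2: 3^(3 + 1) + 3; = 84; G_1 = 84−1 = 83
step 1: 83 = 3^(3 + 1) + 2; sub 4 for 3: 4^(4 + 1) + 2; = 1026; G_2 = 1026−1 = 1025

1026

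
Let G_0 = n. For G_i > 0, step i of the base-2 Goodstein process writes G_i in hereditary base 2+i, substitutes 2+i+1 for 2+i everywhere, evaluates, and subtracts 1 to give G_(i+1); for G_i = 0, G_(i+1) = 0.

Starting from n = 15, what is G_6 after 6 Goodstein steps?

base 2: 15 = 2^(2 + 1) + 2^2 + 2 + 1; at 3: 3^(3 + 1) + 3^3 + 3 + 1 = 112; next = 111
base 3: 111 = 3^(3 + 1) + 3^3 + 3; at 4: 4^(4 + 1) + 4^4 + 4 = 1284; next = 1283
base 4: 1283 = 4^(4 + 1) + 4^4 + 3; at 5: 5^(5 + 1) + 5^5 + 3 = 18753; next = 18752
base 5: 18752 = 5^(5 + 1) + 5^5 + 2; at 6: 6^(6 + 1) + 6^6 + 2 = 326594; next = 326593
base 6: 326593 = 6^(6 + 1) + 6^6 + 1; at 7: 7^(7 + 1) + 7^7 + 1 = 6588345; next = 6588344
base 7: 6588344 = 7^(7 + 1) + 7^7; at 8: 8^(8 + 1) + 8^8 = 150994944; next = 150994943
base 8: 150994943 = 8^(8 + 1) + 7·8^7 + 7·8^6 + 7·8^5 + 7·8^4 + 7·8^3 + 7·8^2 + 7·8 + 7; at 9: 9^(9 + 1) + 7·9^7 + 7·9^6 + 7·9^5 + 7·9^4 + 7·9^3 + 7·9^2 + 7·9 + 7 = 3524450281; next = 3524450280

150994943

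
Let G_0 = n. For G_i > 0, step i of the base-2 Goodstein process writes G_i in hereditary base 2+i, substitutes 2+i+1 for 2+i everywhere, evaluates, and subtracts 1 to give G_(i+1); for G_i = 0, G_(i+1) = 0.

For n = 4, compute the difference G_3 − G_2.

step 0: 4 = 2^2; sub 3 for 2: 3^3; = 27; G_1 = 27−1 = 26
step 1: 26 = 2·3^2 + 2·3 + 2; sub 4 for 3: 2·4^2 + 2·4 + 2; = 42; G_2 = 42−1 = 41
step 2: 41 = 2·4^2 + 2·4 + 1; sub 5 for 4: 2·5^2 + 2·5 + 1; = 61; G_3 = 61−1 = 60

19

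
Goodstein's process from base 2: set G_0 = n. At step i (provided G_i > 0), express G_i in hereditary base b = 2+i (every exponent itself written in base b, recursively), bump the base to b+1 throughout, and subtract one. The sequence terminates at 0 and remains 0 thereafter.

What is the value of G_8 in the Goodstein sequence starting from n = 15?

100077777775

i=0: 15 = 2^(2 + 1) + 2^2 + 2 + 1 (b=2); 2→3: 3^(3 + 1) + 3^3 + 3 + 1 = 112; 112−1 = 111
i=1: 111 = 3^(3 + 1) + 3^3 + 3 (b=3); 3→4: 4^(4 + 1) + 4^4 + 4 = 1284; 1284−1 = 1283
i=2: 1283 = 4^(4 + 1) + 4^4 + 3 (b=4); 4→5: 5^(5 + 1) + 5^5 + 3 = 18753; 18753−1 = 18752
i=3: 18752 = 5^(5 + 1) + 5^5 + 2 (b=5); 5→6: 6^(6 + 1) + 6^6 + 2 = 326594; 326594−1 = 326593
i=4: 326593 = 6^(6 + 1) + 6^6 + 1 (b=6); 6→7: 7^(7 + 1) + 7^7 + 1 = 6588345; 6588345−1 = 6588344
i=5: 6588344 = 7^(7 + 1) + 7^7 (b=7); 7→8: 8^(8 + 1) + 8^8 = 150994944; 150994944−1 = 150994943
i=6: 150994943 = 8^(8 + 1) + 7·8^7 + 7·8^6 + 7·8^5 + 7·8^4 + 7·8^3 + 7·8^2 + 7·8 + 7 (b=8); 8→9: 9^(9 + 1) + 7·9^7 + 7·9^6 + 7·9^5 + 7·9^4 + 7·9^3 + 7·9^2 + 7·9 + 7 = 3524450281; 3524450281−1 = 3524450280
i=7: 3524450280 = 9^(9 + 1) + 7·9^7 + 7·9^6 + 7·9^5 + 7·9^4 + 7·9^3 + 7·9^2 + 7·9 + 6 (b=9); 9→10: 10^(10 + 1) + 7·10^7 + 7·10^6 + 7·10^5 + 7·10^4 + 7·10^3 + 7·10^2 + 7·10 + 6 = 100077777776; 100077777776−1 = 100077777775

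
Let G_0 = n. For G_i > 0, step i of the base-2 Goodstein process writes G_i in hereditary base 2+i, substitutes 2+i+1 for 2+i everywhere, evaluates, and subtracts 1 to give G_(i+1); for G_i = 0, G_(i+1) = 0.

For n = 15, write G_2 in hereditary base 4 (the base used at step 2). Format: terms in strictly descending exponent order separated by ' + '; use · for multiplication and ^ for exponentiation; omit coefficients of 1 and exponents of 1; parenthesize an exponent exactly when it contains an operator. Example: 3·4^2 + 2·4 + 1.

4^(4 + 1) + 4^4 + 3

G_0 = 15. HB_2(15) = 2^(2 + 1) + 2^2 + 2 + 1. Bump = 112. G_1 = 111.
G_1 = 111. HB_3(111) = 3^(3 + 1) + 3^3 + 3. Bump = 1284. G_2 = 1283.
G_2 = 1283. HB_4(1283) = 4^(4 + 1) + 4^4 + 3. Bump = 18753. G_3 = 18752.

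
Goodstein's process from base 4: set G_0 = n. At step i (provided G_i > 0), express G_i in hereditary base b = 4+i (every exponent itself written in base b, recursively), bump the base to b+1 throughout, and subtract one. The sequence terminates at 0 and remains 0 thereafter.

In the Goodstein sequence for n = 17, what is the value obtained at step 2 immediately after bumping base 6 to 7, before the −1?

40

(0) 17|_4 = 4^2 + 1 ↦ 5^2 + 1|_5 = 26 ⇒ 25
(1) 25|_5 = 5^2 ↦ 6^2|_6 = 36 ⇒ 35
(2) 35|_6 = 5·6 + 5 ↦ 5·7 + 5|_7 = 40 ⇒ 39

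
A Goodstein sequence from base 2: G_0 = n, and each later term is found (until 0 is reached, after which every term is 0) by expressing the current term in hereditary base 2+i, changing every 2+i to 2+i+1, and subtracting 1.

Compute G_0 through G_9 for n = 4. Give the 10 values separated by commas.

G_0=4  [base 2] 2^2  →[2↦3]→  3^3 = 27  −1 ⇒ G_1=26
G_1=26  [base 3] 2·3^2 + 2·3 + 2  →[3↦4]→  2·4^2 + 2·4 + 2 = 42  −1 ⇒ G_2=41
G_2=41  [base 4] 2·4^2 + 2·4 + 1  →[4↦5]→  2·5^2 + 2·5 + 1 = 61  −1 ⇒ G_3=60
G_3=60  [base 5] 2·5^2 + 2·5  →[5↦6]→  2·6^2 + 2·6 = 84  −1 ⇒ G_4=83
G_4=83  [base 6] 2·6^2 + 6 + 5  →[6↦7]→  2·7^2 + 7 + 5 = 110  −1 ⇒ G_5=109
G_5=109  [base 7] 2·7^2 + 7 + 4  →[7↦8]→  2·8^2 + 8 + 4 = 140  −1 ⇒ G_6=139
G_6=139  [base 8] 2·8^2 + 8 + 3  →[8↦9]→  2·9^2 + 9 + 3 = 174  −1 ⇒ G_7=173
G_7=173  [base 9] 2·9^2 + 9 + 2  →[9↦10]→  2·10^2 + 10 + 2 = 212  −1 ⇒ G_8=211
G_8=211  [base 10] 2·10^2 + 10 + 1  →[10↦11]→  2·11^2 + 11 + 1 = 254  −1 ⇒ G_9=253

4, 26, 41, 60, 83, 109, 139, 173, 211, 253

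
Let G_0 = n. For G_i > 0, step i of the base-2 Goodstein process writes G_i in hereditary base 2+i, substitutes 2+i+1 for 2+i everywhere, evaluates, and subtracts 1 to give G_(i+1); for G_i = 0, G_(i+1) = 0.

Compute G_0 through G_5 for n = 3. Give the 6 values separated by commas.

3 —HB2→ 2 + 1 —bump→ 3 + 1 = 4 —(−1)→ 3
3 —HB3→ 3 —bump→ 4 = 4 —(−1)→ 3
3 —HB4→ 3 —bump→ 3 = 3 —(−1)→ 2
2 —HB5→ 2 —bump→ 2 = 2 —(−1)→ 1
1 —HB6→ 1 —bump→ 1 = 1 —(−1)→ 0

3, 3, 3, 2, 1, 0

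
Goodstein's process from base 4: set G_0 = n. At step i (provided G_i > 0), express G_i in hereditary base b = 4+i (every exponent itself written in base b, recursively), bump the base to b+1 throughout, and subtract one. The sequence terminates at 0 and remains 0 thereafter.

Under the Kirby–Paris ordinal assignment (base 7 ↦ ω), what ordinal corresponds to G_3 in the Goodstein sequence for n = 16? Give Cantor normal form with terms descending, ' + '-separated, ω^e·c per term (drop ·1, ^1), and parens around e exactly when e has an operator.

[0] 16 ≡ 4^2 (base 4). Lift 5: 25. −1: 24.
[1] 24 ≡ 4·5 + 4 (base 5). Lift 6: 28. −1: 27.
[2] 27 ≡ 4·6 + 3 (base 6). Lift 7: 31. −1: 30.

ω·4 + 2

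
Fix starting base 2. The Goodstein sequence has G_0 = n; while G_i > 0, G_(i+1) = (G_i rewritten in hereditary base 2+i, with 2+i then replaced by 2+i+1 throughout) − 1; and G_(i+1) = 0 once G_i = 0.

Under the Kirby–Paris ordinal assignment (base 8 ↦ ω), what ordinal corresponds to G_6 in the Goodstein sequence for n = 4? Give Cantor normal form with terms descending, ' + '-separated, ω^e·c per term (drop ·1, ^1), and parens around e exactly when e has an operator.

(0) 4|_2 = 2^2 ↦ 3^3|_3 = 27 ⇒ 26
(1) 26|_3 = 2·3^2 + 2·3 + 2 ↦ 2·4^2 + 2·4 + 2|_4 = 42 ⇒ 41
(2) 41|_4 = 2·4^2 + 2·4 + 1 ↦ 2·5^2 + 2·5 + 1|_5 = 61 ⇒ 60
(3) 60|_5 = 2·5^2 + 2·5 ↦ 2·6^2 + 2·6|_6 = 84 ⇒ 83
(4) 83|_6 = 2·6^2 + 6 + 5 ↦ 2·7^2 + 7 + 5|_7 = 110 ⇒ 109
(5) 109|_7 = 2·7^2 + 7 + 4 ↦ 2·8^2 + 8 + 4|_8 = 140 ⇒ 139

ω^2·2 + ω + 3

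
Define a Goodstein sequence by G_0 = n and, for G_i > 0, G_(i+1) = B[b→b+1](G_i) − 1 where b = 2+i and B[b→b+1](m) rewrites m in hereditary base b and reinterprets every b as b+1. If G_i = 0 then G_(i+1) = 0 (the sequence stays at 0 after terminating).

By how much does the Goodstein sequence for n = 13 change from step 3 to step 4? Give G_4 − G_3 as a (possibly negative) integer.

G_0=13  [base 2] 2^(2 + 1) + 2^2 + 1  →[2↦3]→  3^(3 + 1) + 3^3 + 1 = 109  −1 ⇒ G_1=108
G_1=108  [base 3] 3^(3 + 1) + 3^3  →[3↦4]→  4^(4 + 1) + 4^4 = 1280  −1 ⇒ G_2=1279
G_2=1279  [base 4] 4^(4 + 1) + 3·4^3 + 3·4^2 + 3·4 + 3  →[4↦5]→  5^(5 + 1) + 3·5^3 + 3·5^2 + 3·5 + 3 = 16093  −1 ⇒ G_3=16092
G_3=16092  [base 5] 5^(5 + 1) + 3·5^3 + 3·5^2 + 3·5 + 2  →[5↦6]→  6^(6 + 1) + 3·6^3 + 3·6^2 + 3·6 + 2 = 280712  −1 ⇒ G_4=280711

264619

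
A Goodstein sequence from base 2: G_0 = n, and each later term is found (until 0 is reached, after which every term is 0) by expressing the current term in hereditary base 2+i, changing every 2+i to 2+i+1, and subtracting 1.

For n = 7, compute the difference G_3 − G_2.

7 —HB2→ 2^2 + 2 + 1 —bump→ 3^3 + 3 + 1 = 31 —(−1)→ 30
30 —HB3→ 3^3 + 3 —bump→ 4^4 + 4 = 260 —(−1)→ 259
259 —HB4→ 4^4 + 3 —bump→ 5^5 + 3 = 3128 —(−1)→ 3127

2868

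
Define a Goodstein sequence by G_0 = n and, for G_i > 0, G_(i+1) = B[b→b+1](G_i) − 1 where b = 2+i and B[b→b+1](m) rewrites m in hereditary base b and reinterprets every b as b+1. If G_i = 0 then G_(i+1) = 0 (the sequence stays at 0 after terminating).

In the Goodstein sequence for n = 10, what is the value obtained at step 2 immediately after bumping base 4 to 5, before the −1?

step 0: 10 = 2^(2 + 1) + 2; sub 3 for 2: 3^(3 + 1) + 3; = 84; G_1 = 84−1 = 83
step 1: 83 = 3^(3 + 1) + 2; sub 4 for 3: 4^(4 + 1) + 2; = 1026; G_2 = 1026−1 = 1025

15626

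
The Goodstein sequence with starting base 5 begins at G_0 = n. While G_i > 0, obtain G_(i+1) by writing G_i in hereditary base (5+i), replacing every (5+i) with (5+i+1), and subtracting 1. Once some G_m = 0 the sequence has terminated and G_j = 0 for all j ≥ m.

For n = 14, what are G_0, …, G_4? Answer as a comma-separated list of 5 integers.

14, 15, 16, 17, 18

[0] 14 ≡ 2·5 + 4 (base 5). Lift 6: 16. −1: 15.
[1] 15 ≡ 2·6 + 3 (base 6). Lift 7: 17. −1: 16.
[2] 16 ≡ 2·7 + 2 (base 7). Lift 8: 18. −1: 17.
[3] 17 ≡ 2·8 + 1 (base 8). Lift 9: 19. −1: 18.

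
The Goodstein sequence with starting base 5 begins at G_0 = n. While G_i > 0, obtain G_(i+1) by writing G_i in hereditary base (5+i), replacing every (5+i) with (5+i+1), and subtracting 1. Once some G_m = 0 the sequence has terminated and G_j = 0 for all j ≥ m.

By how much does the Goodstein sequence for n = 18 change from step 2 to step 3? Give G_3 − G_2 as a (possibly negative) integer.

2

18 —HB5→ 3·5 + 3 —bump→ 3·6 + 3 = 21 —(−1)→ 20
20 —HB6→ 3·6 + 2 —bump→ 3·7 + 2 = 23 —(−1)→ 22
22 —HB7→ 3·7 + 1 —bump→ 3·8 + 1 = 25 —(−1)→ 24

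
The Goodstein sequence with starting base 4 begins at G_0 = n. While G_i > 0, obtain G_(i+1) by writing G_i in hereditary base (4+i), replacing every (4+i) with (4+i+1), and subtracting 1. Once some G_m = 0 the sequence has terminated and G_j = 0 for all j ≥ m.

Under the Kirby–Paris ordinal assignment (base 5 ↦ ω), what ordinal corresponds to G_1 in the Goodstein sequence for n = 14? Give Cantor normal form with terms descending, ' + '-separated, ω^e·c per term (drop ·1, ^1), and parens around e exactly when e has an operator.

ω·3 + 1

base 4: 14 = 3·4 + 2; at 5: 3·5 + 2 = 17; next = 16
base 5: 16 = 3·5 + 1; at 6: 3·6 + 1 = 19; next = 18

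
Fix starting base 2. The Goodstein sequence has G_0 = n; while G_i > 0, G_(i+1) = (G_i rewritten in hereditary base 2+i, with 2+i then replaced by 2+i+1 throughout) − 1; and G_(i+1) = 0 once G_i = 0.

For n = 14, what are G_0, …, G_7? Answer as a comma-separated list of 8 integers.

14, 110, 1281, 18750, 326591, 5862840, 134404971, 3487116548

i=0: 14 = 2^(2 + 1) + 2^2 + 2 (b=2); 2→3: 3^(3 + 1) + 3^3 + 3 = 111; 111−1 = 110
i=1: 110 = 3^(3 + 1) + 3^3 + 2 (b=3); 3→4: 4^(4 + 1) + 4^4 + 2 = 1282; 1282−1 = 1281
i=2: 1281 = 4^(4 + 1) + 4^4 + 1 (b=4); 4→5: 5^(5 + 1) + 5^5 + 1 = 18751; 18751−1 = 18750
i=3: 18750 = 5^(5 + 1) + 5^5 (b=5); 5→6: 6^(6 + 1) + 6^6 = 326592; 326592−1 = 326591
i=4: 326591 = 6^(6 + 1) + 5·6^5 + 5·6^4 + 5·6^3 + 5·6^2 + 5·6 + 5 (b=6); 6→7: 7^(7 + 1) + 5·7^5 + 5·7^4 + 5·7^3 + 5·7^2 + 5·7 + 5 = 5862841; 5862841−1 = 5862840
i=5: 5862840 = 7^(7 + 1) + 5·7^5 + 5·7^4 + 5·7^3 + 5·7^2 + 5·7 + 4 (b=7); 7→8: 8^(8 + 1) + 5·8^5 + 5·8^4 + 5·8^3 + 5·8^2 + 5·8 + 4 = 134404972; 134404972−1 = 134404971
i=6: 134404971 = 8^(8 + 1) + 5·8^5 + 5·8^4 + 5·8^3 + 5·8^2 + 5·8 + 3 (b=8); 8→9: 9^(9 + 1) + 5·9^5 + 5·9^4 + 5·9^3 + 5·9^2 + 5·9 + 3 = 3487116549; 3487116549−1 = 3487116548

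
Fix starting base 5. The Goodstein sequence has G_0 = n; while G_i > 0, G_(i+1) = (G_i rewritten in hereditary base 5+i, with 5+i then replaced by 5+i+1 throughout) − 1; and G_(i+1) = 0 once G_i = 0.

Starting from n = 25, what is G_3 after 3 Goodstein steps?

(0) 25|_5 = 5^2 ↦ 6^2|_6 = 36 ⇒ 35
(1) 35|_6 = 5·6 + 5 ↦ 5·7 + 5|_7 = 40 ⇒ 39
(2) 39|_7 = 5·7 + 4 ↦ 5·8 + 4|_8 = 44 ⇒ 43
(3) 43|_8 = 5·8 + 3 ↦ 5·9 + 3|_9 = 48 ⇒ 47

43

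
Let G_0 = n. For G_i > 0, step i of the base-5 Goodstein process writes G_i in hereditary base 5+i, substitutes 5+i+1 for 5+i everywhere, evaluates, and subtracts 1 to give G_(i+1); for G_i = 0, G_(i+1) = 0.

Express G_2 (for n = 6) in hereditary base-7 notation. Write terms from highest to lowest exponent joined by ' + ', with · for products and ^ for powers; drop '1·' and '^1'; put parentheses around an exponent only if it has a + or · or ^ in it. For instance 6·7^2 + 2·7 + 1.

base 5: 6 = 5 + 1; at 6: 6 + 1 = 7; next = 6
base 6: 6 = 6; at 7: 7 = 7; next = 6
base 7: 6 = 6; at 8: 6 = 6; next = 5

6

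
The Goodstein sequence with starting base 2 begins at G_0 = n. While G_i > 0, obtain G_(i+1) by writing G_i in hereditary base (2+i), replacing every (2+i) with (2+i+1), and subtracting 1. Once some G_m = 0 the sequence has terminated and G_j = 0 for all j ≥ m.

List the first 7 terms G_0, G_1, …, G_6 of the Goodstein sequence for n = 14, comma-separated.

step 0: 14 = 2^(2 + 1) + 2^2 + 2; sub 3 for 2: 3^(3 + 1) + 3^3 + 3; = 111; G_1 = 111−1 = 110
step 1: 110 = 3^(3 + 1) + 3^3 + 2; sub 4 for 3: 4^(4 + 1) + 4^4 + 2; = 1282; G_2 = 1282−1 = 1281
step 2: 1281 = 4^(4 + 1) + 4^4 + 1; sub 5 for 4: 5^(5 + 1) + 5^5 + 1; = 18751; G_3 = 18751−1 = 18750
step 3: 18750 = 5^(5 + 1) + 5^5; sub 6 for 5: 6^(6 + 1) + 6^6; = 326592; G_4 = 326592−1 = 326591
step 4: 326591 = 6^(6 + 1) + 5·6^5 + 5·6^4 + 5·6^3 + 5·6^2 + 5·6 + 5; sub 7 for 6: 7^(7 + 1) + 5·7^5 + 5·7^4 + 5·7^3 + 5·7^2 + 5·7 + 5; = 5862841; G_5 = 5862841−1 = 5862840
step 5: 5862840 = 7^(7 + 1) + 5·7^5 + 5·7^4 + 5·7^3 + 5·7^2 + 5·7 + 4; sub 8 for 7: 8^(8 + 1) + 5·8^5 + 5·8^4 + 5·8^3 + 5·8^2 + 5·8 + 4; = 134404972; G_6 = 134404972−1 = 134404971

14, 110, 1281, 18750, 326591, 5862840, 134404971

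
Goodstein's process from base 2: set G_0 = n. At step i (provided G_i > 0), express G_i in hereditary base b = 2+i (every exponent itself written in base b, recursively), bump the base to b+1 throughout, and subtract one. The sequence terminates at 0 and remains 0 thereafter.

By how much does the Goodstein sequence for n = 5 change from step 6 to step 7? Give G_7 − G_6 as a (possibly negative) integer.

703

5 —HB2→ 2^2 + 1 —bump→ 3^3 + 1 = 28 —(−1)→ 27
27 —HB3→ 3^3 —bump→ 4^4 = 256 —(−1)→ 255
255 —HB4→ 3·4^3 + 3·4^2 + 3·4 + 3 —bump→ 3·5^3 + 3·5^2 + 3·5 + 3 = 468 —(−1)→ 467
467 —HB5→ 3·5^3 + 3·5^2 + 3·5 + 2 —bump→ 3·6^3 + 3·6^2 + 3·6 + 2 = 776 —(−1)→ 775
775 —HB6→ 3·6^3 + 3·6^2 + 3·6 + 1 —bump→ 3·7^3 + 3·7^2 + 3·7 + 1 = 1198 —(−1)→ 1197
1197 —HB7→ 3·7^3 + 3·7^2 + 3·7 —bump→ 3·8^3 + 3·8^2 + 3·8 = 1752 —(−1)→ 1751
1751 —HB8→ 3·8^3 + 3·8^2 + 2·8 + 7 —bump→ 3·9^3 + 3·9^2 + 2·9 + 7 = 2455 —(−1)→ 2454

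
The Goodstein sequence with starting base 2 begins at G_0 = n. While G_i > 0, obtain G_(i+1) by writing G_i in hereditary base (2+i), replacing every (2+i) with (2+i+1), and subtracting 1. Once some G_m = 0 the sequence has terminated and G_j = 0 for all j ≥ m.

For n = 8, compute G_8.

20000000211

(0) 8|_2 = 2^(2 + 1) ↦ 3^(3 + 1)|_3 = 81 ⇒ 80
(1) 80|_3 = 2·3^3 + 2·3^2 + 2·3 + 2 ↦ 2·4^4 + 2·4^2 + 2·4 + 2|_4 = 554 ⇒ 553
(2) 553|_4 = 2·4^4 + 2·4^2 + 2·4 + 1 ↦ 2·5^5 + 2·5^2 + 2·5 + 1|_5 = 6311 ⇒ 6310
(3) 6310|_5 = 2·5^5 + 2·5^2 + 2·5 ↦ 2·6^6 + 2·6^2 + 2·6|_6 = 93396 ⇒ 93395
(4) 93395|_6 = 2·6^6 + 2·6^2 + 6 + 5 ↦ 2·7^7 + 2·7^2 + 7 + 5|_7 = 1647196 ⇒ 1647195
(5) 1647195|_7 = 2·7^7 + 2·7^2 + 7 + 4 ↦ 2·8^8 + 2·8^2 + 8 + 4|_8 = 33554572 ⇒ 33554571
(6) 33554571|_8 = 2·8^8 + 2·8^2 + 8 + 3 ↦ 2·9^9 + 2·9^2 + 9 + 3|_9 = 774841152 ⇒ 774841151
(7) 774841151|_9 = 2·9^9 + 2·9^2 + 9 + 2 ↦ 2·10^10 + 2·10^2 + 10 + 2|_10 = 20000000212 ⇒ 20000000211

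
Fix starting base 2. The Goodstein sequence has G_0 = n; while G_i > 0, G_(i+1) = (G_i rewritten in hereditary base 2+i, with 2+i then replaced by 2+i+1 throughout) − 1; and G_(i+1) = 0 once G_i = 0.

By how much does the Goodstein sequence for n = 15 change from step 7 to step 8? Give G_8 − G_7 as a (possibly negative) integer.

15 —HB2→ 2^(2 + 1) + 2^2 + 2 + 1 —bump→ 3^(3 + 1) + 3^3 + 3 + 1 = 112 —(−1)→ 111
111 —HB3→ 3^(3 + 1) + 3^3 + 3 —bump→ 4^(4 + 1) + 4^4 + 4 = 1284 —(−1)→ 1283
1283 —HB4→ 4^(4 + 1) + 4^4 + 3 —bump→ 5^(5 + 1) + 5^5 + 3 = 18753 —(−1)→ 18752
18752 —HB5→ 5^(5 + 1) + 5^5 + 2 —bump→ 6^(6 + 1) + 6^6 + 2 = 326594 —(−1)→ 326593
326593 —HB6→ 6^(6 + 1) + 6^6 + 1 —bump→ 7^(7 + 1) + 7^7 + 1 = 6588345 —(−1)→ 6588344
6588344 —HB7→ 7^(7 + 1) + 7^7 —bump→ 8^(8 + 1) + 8^8 = 150994944 —(−1)→ 150994943
150994943 —HB8→ 8^(8 + 1) + 7·8^7 + 7·8^6 + 7·8^5 + 7·8^4 + 7·8^3 + 7·8^2 + 7·8 + 7 —bump→ 9^(9 + 1) + 7·9^7 + 7·9^6 + 7·9^5 + 7·9^4 + 7·9^3 + 7·9^2 + 7·9 + 7 = 3524450281 —(−1)→ 3524450280
3524450280 —HB9→ 9^(9 + 1) + 7·9^7 + 7·9^6 + 7·9^5 + 7·9^4 + 7·9^3 + 7·9^2 + 7·9 + 6 —bump→ 10^(10 + 1) + 7·10^7 + 7·10^6 + 7·10^5 + 7·10^4 + 7·10^3 + 7·10^2 + 7·10 + 6 = 100077777776 —(−1)→ 100077777775

96553327495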